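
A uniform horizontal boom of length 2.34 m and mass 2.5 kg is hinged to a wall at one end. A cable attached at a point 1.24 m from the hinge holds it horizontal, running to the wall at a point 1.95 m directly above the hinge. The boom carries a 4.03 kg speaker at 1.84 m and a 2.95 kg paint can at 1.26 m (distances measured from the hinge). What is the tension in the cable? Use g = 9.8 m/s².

T ≈ 132 N

About the hinge:
Beam weight: 2.5 × 9.8 = 24.5 N down at 1.17 m → arm 1.17 m, τ = 24.5 × 1.17 = 28.66 N·m clockwise.
Speaker: 4.03 × 9.8 = 39.49 N down at 1.84 m → arm 1.84 m, τ = 39.49 × 1.84 = 72.66 N·m clockwise.
Paint can: 2.95 × 9.8 = 28.91 N down at 1.26 m → arm 1.26 m, τ = 28.91 × 1.26 = 36.43 N·m clockwise.
Total clockwise load moment = 137.8 N·m.
The cable tension T acts at 1.24 m; only its component perpendicular to the boom, T sinθ, produces torque. sinθ = h/√(h²+d²) = 1.95/√(1.95²+1.24²) = 0.8438.
Setting net torque to zero: T × 1.24 × 0.8438 = 137.8 → T = 137.8 / 1.046 = 132 N.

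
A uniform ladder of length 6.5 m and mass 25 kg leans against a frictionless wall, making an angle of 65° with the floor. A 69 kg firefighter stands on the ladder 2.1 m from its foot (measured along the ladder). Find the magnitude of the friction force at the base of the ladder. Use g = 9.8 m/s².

f ≈ 159 N

Choose the foot of the ladder as the axis so the floor normal and friction both act there and drop out.
Ladder weight 25×9.8 = 245 N acts at 3.25 m along the ladder; its horizontal arm is 3.25·cos65° = 1.374 m → τ = 336.6 N·m clockwise.
Firefighter: 69×9.8 = 676.2 N at 2.1 m → arm 0.8875 m → τ = 600.1 N·m clockwise.
Wall normal N acts horizontally at the top; its moment arm is the height L sinθ = 6.5·sin65° = 5.891 m, counterclockwise.
Balancing moments: N × 5.891 = 936.7, giving N = 159 N.
ΣFx = 0: friction at the foot balances the wall's push, so f = N_wall = 159 N.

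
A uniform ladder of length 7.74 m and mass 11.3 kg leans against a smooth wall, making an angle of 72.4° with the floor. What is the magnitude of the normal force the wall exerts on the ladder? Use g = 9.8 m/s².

N_wall ≈ 17.6 N

Taking torques about the foot of the ladder:
Ladder weight 11.3×9.8 = 110.7 N acts at 3.87 m along the ladder; its horizontal arm is 3.87·cos72.4° = 1.17 m → τ = 129.5 N·m clockwise.
Wall normal N acts horizontally at the top; its moment arm is the height L sinθ = 7.74·sin72.4° = 7.378 m, counterclockwise.
Setting net torque to zero: N × 7.378 = 129.5 → N = 17.6 N.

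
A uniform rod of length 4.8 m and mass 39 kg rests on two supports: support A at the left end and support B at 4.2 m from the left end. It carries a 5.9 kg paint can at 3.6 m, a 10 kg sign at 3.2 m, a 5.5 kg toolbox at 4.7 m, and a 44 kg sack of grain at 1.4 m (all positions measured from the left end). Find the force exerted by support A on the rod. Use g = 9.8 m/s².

R_A ≈ 476 N

About support B:
Beam weight: 39 × 9.8 = 382.2 N down at 2.4 m → arm 1.8 m, τ = 382.2 × 1.8 = 688 N·m counterclockwise.
Paint can: 5.9 × 9.8 = 57.82 N down at 3.6 m → arm 0.6 m, τ = 57.82 × 0.6 = 34.69 N·m counterclockwise.
Sign: 10 × 9.8 = 98 N down at 3.2 m → arm 1 m, τ = 98 × 1 = 98 N·m counterclockwise.
Toolbox: 5.5 × 9.8 = 53.9 N down at 4.7 m → arm 0.5 m, τ = 53.9 × 0.5 = 26.95 N·m clockwise.
Sack of grain: 44 × 9.8 = 431.2 N down at 1.4 m → arm 2.8 m, τ = 431.2 × 2.8 = 1207 N·m counterclockwise.
Net load moment about support B = 2001 N·m counterclockwise.
Reaction R at support A is upward at 0 m, arm 4.2 m → moment R × 4.2 clockwise.
Στ = 0 ⇒ R × 4.2 = 2001 ⇒ R = 476 N.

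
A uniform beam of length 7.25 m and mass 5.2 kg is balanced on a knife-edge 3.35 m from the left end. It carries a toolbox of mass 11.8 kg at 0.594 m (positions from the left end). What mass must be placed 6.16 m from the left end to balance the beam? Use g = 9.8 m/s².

m ≈ 11.1 kg

Sum moments about the knife-edge (at 3.35 m from the left end) (the support reaction has zero arm there).
Beam weight: 5.2 × 9.8 = 50.96 N down at 3.625 m → arm 0.275 m, τ = 50.96 × 0.275 = 14.01 N·m clockwise.
Toolbox: 11.8 × 9.8 = 115.6 N down at 0.594 m → arm 2.756 m, τ = 115.6 × 2.756 = 318.6 N·m counterclockwise.
Net moment of known loads = 304.6 N·m counterclockwise.
An unknown mass m at 6.16 m has arm 2.81 m; its moment is m·g·2.81 clockwise.
Balancing moments: m × 9.8 × 2.81 = 304.6, giving m = 304.6 / (9.8 × 2.81) = 11.1 kg.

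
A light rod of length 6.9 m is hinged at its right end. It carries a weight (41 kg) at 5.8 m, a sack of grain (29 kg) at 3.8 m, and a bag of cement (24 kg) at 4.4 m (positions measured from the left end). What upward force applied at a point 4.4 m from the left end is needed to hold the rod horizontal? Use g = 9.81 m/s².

Choose the right end as the axis so the unknown pivot reaction has zero arm there.
Weight: 41 × 9.81 = 402.2 N down at 5.8 m → arm 1.1 m, τ = 402.2 × 1.1 = 442.4 N·m counterclockwise.
Sack of grain: 29 × 9.81 = 284.5 N down at 3.8 m → arm 3.1 m, τ = 284.5 × 3.1 = 882 N·m counterclockwise.
Bag of cement: 24 × 9.81 = 235.4 N down at 4.4 m → arm 2.5 m, τ = 235.4 × 2.5 = 588.5 N·m counterclockwise.
Net moment of the loads = 1913 N·m counterclockwise.
The upward force F acts at a point 4.4 m from the left end, arm 2.5 m, giving F × 2.5 clockwise.
For rotational equilibrium, F × 2.5 = 1913, so F = 1913 / 2.5 = 765 N.

F ≈ 765 N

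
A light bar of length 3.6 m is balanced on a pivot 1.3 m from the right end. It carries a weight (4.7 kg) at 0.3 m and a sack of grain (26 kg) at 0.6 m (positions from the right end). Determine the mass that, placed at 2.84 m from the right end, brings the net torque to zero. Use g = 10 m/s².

m ≈ 14.9 kg

Take moments about the pivot (at 1.3 m from the right end).
Weight: 4.7 × 10 = 47 N down at 0.3 m → arm 1 m, τ = 47 × 1 = 47 N·m clockwise.
Sack of grain: 26 × 10 = 260 N down at 0.6 m → arm 0.7 m, τ = 260 × 0.7 = 182 N·m clockwise.
Net moment of known loads = 229 N·m clockwise.
An unknown mass m at 2.84 m has arm 1.54 m; its moment is m·g·1.54 counterclockwise.
Balancing moments: m × 10 × 1.54 = 229, giving m = 229 / (10 × 1.54) = 14.9 kg.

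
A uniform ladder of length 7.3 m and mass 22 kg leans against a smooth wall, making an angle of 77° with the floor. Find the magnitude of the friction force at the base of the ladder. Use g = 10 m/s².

f ≈ 25.4 N

Choose the foot of the ladder as the axis so the floor normal and friction both act there and drop out.
Ladder weight 22×10 = 220 N acts at 3.65 m along the ladder; its horizontal arm is 3.65·cos77° = 0.8211 m → τ = 180.6 N·m clockwise.
Wall normal N acts horizontally at the top; its moment arm is the height L sinθ = 7.3·sin77° = 7.113 m, counterclockwise.
For rotational equilibrium, N × 7.113 = 180.6, so N = 25.4 N.
ΣFx = 0: friction at the foot balances the wall's push, so f = N_wall = 25.4 N.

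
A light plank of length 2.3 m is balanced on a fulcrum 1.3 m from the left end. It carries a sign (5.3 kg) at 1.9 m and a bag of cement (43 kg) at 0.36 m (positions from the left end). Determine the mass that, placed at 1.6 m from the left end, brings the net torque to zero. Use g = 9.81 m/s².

m ≈ 124 kg

About the fulcrum (at 1.3 m from the left end):
Sign: 5.3 × 9.81 = 51.99 N down at 1.9 m → arm 0.6 m, τ = 51.99 × 0.6 = 31.19 N·m clockwise.
Bag of cement: 43 × 9.81 = 421.8 N down at 0.36 m → arm 0.94 m, τ = 421.8 × 0.94 = 396.5 N·m counterclockwise.
Net moment of known loads = 365.3 N·m counterclockwise.
An unknown mass m at 1.6 m has arm 0.3 m; its moment is m·g·0.3 clockwise.
Στ = 0 ⇒ m × 9.81 × 0.3 = 365.3 ⇒ m = 365.3 / (9.81 × 0.3) = 124 kg.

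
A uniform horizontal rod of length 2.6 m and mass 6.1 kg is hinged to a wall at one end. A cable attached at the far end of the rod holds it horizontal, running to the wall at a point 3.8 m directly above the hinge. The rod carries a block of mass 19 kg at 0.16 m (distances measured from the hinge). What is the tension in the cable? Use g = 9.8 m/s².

T ≈ 50.1 N

Taking torques about the hinge:
Beam weight: 6.1 × 9.8 = 59.78 N down at 1.3 m → arm 1.3 m, τ = 59.78 × 1.3 = 77.71 N·m clockwise.
Block: 19 × 9.8 = 186.2 N down at 0.16 m → arm 0.16 m, τ = 186.2 × 0.16 = 29.79 N·m clockwise.
Total clockwise load moment = 107.5 N·m.
The cable tension T acts at 2.6 m; only its component perpendicular to the rod, T sinθ, produces torque. sinθ = h/√(h²+d²) = 3.8/√(3.8²+2.6²) = 0.8253.
Balancing moments: T × 2.6 × 0.8253 = 107.5, giving T = 107.5 / 2.146 = 50.1 N.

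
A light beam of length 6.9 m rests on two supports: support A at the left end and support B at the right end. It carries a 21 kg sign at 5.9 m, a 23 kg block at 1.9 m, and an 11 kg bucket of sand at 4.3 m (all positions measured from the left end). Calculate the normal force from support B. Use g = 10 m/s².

R_B ≈ 311 N

Sum moments about support A (its reaction then has zero moment arm).
Sign: 21 × 10 = 210 N down at 5.9 m → arm 5.9 m, τ = 210 × 5.9 = 1239 N·m clockwise.
Block: 23 × 10 = 230 N down at 1.9 m → arm 1.9 m, τ = 230 × 1.9 = 437 N·m clockwise.
Bucket of sand: 11 × 10 = 110 N down at 4.3 m → arm 4.3 m, τ = 110 × 4.3 = 473 N·m clockwise.
Net load moment about support A = 2149 N·m clockwise.
Reaction R at support B is upward at 6.9 m, arm 6.9 m → moment R × 6.9 counterclockwise.
Setting net torque to zero: R × 6.9 = 2149 → R = 311 N.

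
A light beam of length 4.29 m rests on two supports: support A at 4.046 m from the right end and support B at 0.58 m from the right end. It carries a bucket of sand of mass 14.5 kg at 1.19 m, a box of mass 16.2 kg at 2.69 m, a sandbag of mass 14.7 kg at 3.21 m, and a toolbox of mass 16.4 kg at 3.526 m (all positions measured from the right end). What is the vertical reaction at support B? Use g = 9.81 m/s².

Choose support A as the axis so its reaction then has zero moment arm.
Bucket of sand: 14.5 × 9.81 = 142.2 N down at 1.19 m → arm 2.856 m, τ = 142.2 × 2.856 = 406.1 N·m clockwise.
Box: 16.2 × 9.81 = 158.9 N down at 2.69 m → arm 1.356 m, τ = 158.9 × 1.356 = 215.5 N·m clockwise.
Sandbag: 14.7 × 9.81 = 144.2 N down at 3.21 m → arm 0.836 m, τ = 144.2 × 0.836 = 120.6 N·m clockwise.
Toolbox: 16.4 × 9.81 = 160.9 N down at 3.526 m → arm 0.52 m, τ = 160.9 × 0.52 = 83.67 N·m clockwise.
Net load moment about support A = 825.9 N·m clockwise.
Reaction R at support B is upward at 0.58 m, arm 3.466 m → moment R × 3.466 counterclockwise.
Setting net torque to zero: R × 3.466 = 825.9 → R = 238 N.

R_B ≈ 238 N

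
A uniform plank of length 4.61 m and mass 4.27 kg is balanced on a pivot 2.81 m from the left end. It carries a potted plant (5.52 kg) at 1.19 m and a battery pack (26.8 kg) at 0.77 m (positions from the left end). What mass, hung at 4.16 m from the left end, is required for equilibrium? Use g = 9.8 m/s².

Taking torques about the pivot (at 2.81 m from the left end):
Beam weight: 4.27 × 9.8 = 41.85 N down at 2.305 m → arm 0.505 m, τ = 41.85 × 0.505 = 21.13 N·m counterclockwise.
Potted plant: 5.52 × 9.8 = 54.1 N down at 1.19 m → arm 1.62 m, τ = 54.1 × 1.62 = 87.64 N·m counterclockwise.
Battery pack: 26.8 × 9.8 = 262.6 N down at 0.77 m → arm 2.04 m, τ = 262.6 × 2.04 = 535.7 N·m counterclockwise.
Net moment of known loads = 644.5 N·m counterclockwise.
An unknown mass m at 4.16 m has arm 1.35 m; its moment is m·g·1.35 clockwise.
Στ = 0 ⇒ m × 9.8 × 1.35 = 644.5 ⇒ m = 644.5 / (9.8 × 1.35) = 48.7 kg.

m ≈ 48.7 kg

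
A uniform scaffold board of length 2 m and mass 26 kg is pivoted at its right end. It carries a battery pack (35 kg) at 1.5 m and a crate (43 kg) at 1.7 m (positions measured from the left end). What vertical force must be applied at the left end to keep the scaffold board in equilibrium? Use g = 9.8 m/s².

F ≈ 276 N

Taking torques about the right end:
Beam weight: 26 × 9.8 = 254.8 N down at 1 m → arm 1 m, τ = 254.8 × 1 = 254.8 N·m counterclockwise.
Battery pack: 35 × 9.8 = 343 N down at 1.5 m → arm 0.5 m, τ = 343 × 0.5 = 171.5 N·m counterclockwise.
Crate: 43 × 9.8 = 421.4 N down at 1.7 m → arm 0.3 m, τ = 421.4 × 0.3 = 126.4 N·m counterclockwise.
Net moment of the loads = 552.7 N·m counterclockwise.
The upward force F acts at the left end, arm 2 m, giving F × 2 clockwise.
Balancing moments: F × 2 = 552.7, giving F = 552.7 / 2 = 276 N.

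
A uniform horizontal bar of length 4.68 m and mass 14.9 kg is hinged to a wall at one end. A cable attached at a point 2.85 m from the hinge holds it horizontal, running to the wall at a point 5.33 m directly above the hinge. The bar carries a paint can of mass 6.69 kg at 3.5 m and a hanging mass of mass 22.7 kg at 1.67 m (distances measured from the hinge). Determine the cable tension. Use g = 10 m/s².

T ≈ 383 N

About the hinge:
Beam weight: 14.9 × 10 = 149 N down at 2.34 m → arm 2.34 m, τ = 149 × 2.34 = 348.7 N·m clockwise.
Paint can: 6.69 × 10 = 66.9 N down at 3.5 m → arm 3.5 m, τ = 66.9 × 3.5 = 234.2 N·m clockwise.
Hanging mass: 22.7 × 10 = 227 N down at 1.67 m → arm 1.67 m, τ = 227 × 1.67 = 379.1 N·m clockwise.
Total clockwise load moment = 962 N·m.
The cable tension T acts at 2.85 m; only its component perpendicular to the bar, T sinθ, produces torque. sinθ = h/√(h²+d²) = 5.33/√(5.33²+2.85²) = 0.8818.
Balancing moments: T × 2.85 × 0.8818 = 962, giving T = 962 / 2.513 = 383 N.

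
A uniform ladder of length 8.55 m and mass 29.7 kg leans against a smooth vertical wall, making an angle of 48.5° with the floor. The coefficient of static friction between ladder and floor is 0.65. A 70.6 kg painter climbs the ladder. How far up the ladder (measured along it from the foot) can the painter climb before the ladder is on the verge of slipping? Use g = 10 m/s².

About the foot of the ladder:
Ladder weight 29.7×10 = 297 N acts at 4.275 m along the ladder; its horizontal arm is 4.275·cos48.5° = 2.833 m → τ = 841.4 N·m clockwise.
Painter weight 70.6×10 = 706 N at distance d → arm d·cos48.5° → τ = 706·d·0.6626 clockwise.
Wall normal N at the top has arm L sinθ = 6.404 m counterclockwise, so Στ = 0 gives N·6.404 = 841.4 + 467.8·d.
ΣFy = 0 ⇒ N_floor = 1003 N, so the maximum friction is μ_s·N_floor = 0.65×1003 = 652 N. ΣFx = 0 ⇒ N_wall = f, so at the slipping point N = 652 N.
Substituting: 652×6.404 = 841.4 + 467.8·d ⇒ d = (4175 − 841.4) / 467.8 = 7.13 m.

d ≈ 7.13 m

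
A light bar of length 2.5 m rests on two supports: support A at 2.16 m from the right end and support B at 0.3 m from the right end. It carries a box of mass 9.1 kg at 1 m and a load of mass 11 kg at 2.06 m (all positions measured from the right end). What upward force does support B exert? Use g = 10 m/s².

Taking torques about support A:
Box: 9.1 × 10 = 91 N down at 1 m → arm 1.16 m, τ = 91 × 1.16 = 105.6 N·m clockwise.
Load: 11 × 10 = 110 N down at 2.06 m → arm 0.1 m, τ = 110 × 0.1 = 11 N·m clockwise.
Net load moment about support A = 116.6 N·m clockwise.
Reaction R at support B is upward at 0.3 m, arm 1.86 m → moment R × 1.86 counterclockwise.
For rotational equilibrium, R × 1.86 = 116.6, so R = 62.7 N.

R_B ≈ 62.7 N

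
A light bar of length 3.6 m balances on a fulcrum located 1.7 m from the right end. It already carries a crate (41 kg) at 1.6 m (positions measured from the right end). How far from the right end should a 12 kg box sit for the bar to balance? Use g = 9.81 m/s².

x ≈ 2.04 m from the right end

Sum moments about the fulcrum (at 1.7 m from the right end) (the support reaction has zero arm there).
Crate: 41 × 9.81 = 402.2 N down at 1.6 m → arm 0.1 m, τ = 402.2 × 0.1 = 40.22 N·m clockwise.
Net moment of existing loads = 40.22 N·m clockwise.
The box weighs 12 × 9.81 = 117.7 N and must supply an equal counterclockwise moment, so its lever arm about the fulcrum is 40.22 / 117.7 = 0.342 m.
That puts it at 1.7 + 0.342 = 2.04 m from the right end.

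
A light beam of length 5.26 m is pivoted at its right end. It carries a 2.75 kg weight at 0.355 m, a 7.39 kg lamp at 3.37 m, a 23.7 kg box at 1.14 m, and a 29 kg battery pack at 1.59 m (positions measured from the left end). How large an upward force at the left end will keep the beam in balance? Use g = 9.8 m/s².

F ≈ 431 N

Choose the right end as the axis so the unknown pivot reaction has zero arm there.
Weight: 2.75 × 9.8 = 26.95 N down at 0.355 m → arm 4.905 m, τ = 26.95 × 4.905 = 132.2 N·m counterclockwise.
Lamp: 7.39 × 9.8 = 72.42 N down at 3.37 m → arm 1.89 m, τ = 72.42 × 1.89 = 136.9 N·m counterclockwise.
Box: 23.7 × 9.8 = 232.3 N down at 1.14 m → arm 4.12 m, τ = 232.3 × 4.12 = 957.1 N·m counterclockwise.
Battery pack: 29 × 9.8 = 284.2 N down at 1.59 m → arm 3.67 m, τ = 284.2 × 3.67 = 1043 N·m counterclockwise.
Net moment of the loads = 2269 N·m counterclockwise.
The upward force F acts at the left end, arm 5.26 m, giving F × 5.26 clockwise.
For rotational equilibrium, F × 5.26 = 2269, so F = 2269 / 5.26 = 431 N.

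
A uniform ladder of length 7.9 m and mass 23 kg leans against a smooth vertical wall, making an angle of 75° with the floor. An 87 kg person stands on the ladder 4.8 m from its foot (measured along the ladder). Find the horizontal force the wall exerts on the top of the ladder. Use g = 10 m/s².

Sum moments about the foot of the ladder (the floor normal and friction both act there and drop out).
Ladder weight 23×10 = 230 N acts at 3.95 m along the ladder; its horizontal arm is 3.95·cos75° = 1.022 m → τ = 235.1 N·m clockwise.
Person: 87×10 = 870 N at 4.8 m → arm 1.242 m → τ = 1081 N·m clockwise.
Wall normal N acts horizontally at the top; its moment arm is the height L sinθ = 7.9·sin75° = 7.631 m, counterclockwise.
Στ = 0 ⇒ N × 7.631 = 1316 ⇒ N = 172 N.

N_wall ≈ 172 N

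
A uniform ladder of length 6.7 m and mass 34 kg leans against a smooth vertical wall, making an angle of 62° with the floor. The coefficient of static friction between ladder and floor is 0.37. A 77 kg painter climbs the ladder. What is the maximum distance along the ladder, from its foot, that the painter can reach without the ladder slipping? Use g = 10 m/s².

d ≈ 5.24 m

Choose the foot of the ladder as the axis so the floor normal and friction both act there and drop out.
Ladder weight 34×10 = 340 N acts at 3.35 m along the ladder; its horizontal arm is 3.35·cos62° = 1.573 m → τ = 534.8 N·m clockwise.
Painter weight 77×10 = 770 N at distance d → arm d·cos62° → τ = 770·d·0.4695 clockwise.
Wall normal N at the top has arm L sinθ = 5.916 m counterclockwise, so Στ = 0 gives N·5.916 = 534.8 + 361.5·d.
ΣFy = 0 ⇒ N_floor = 1110 N, so the maximum friction is μ_s·N_floor = 0.37×1110 = 410.7 N. ΣFx = 0 ⇒ N_wall = f, so at the slipping point N = 410.7 N.
Substituting: 410.7×5.916 = 534.8 + 361.5·d ⇒ d = (2430 − 534.8) / 361.5 = 5.24 m.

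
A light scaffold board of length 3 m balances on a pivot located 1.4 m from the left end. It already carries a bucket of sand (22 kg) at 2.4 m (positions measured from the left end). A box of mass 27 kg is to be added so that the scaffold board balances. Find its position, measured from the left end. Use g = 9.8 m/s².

Choose the pivot (at 1.4 m from the left end) as the axis so the support reaction has zero arm there.
Bucket of sand: 22 × 9.8 = 215.6 N down at 2.4 m → arm 1 m, τ = 215.6 × 1 = 215.6 N·m clockwise.
Net moment of existing loads = 215.6 N·m clockwise.
The box weighs 27 × 9.8 = 264.6 N and must supply an equal counterclockwise moment, so its lever arm about the pivot is 215.6 / 264.6 = 0.815 m.
That puts it at 1.4 − 0.815 = 0.585 m from the left end.

x ≈ 0.585 m from the left end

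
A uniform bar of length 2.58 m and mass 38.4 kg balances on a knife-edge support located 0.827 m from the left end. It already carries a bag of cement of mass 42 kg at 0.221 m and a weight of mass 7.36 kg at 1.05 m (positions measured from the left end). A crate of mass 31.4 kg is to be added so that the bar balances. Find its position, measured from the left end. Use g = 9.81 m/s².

Take moments about the knife-edge support (at 0.827 m from the left end).
Beam weight: 38.4 × 9.81 = 376.7 N down at 1.29 m → arm 0.463 m, τ = 376.7 × 0.463 = 174.4 N·m clockwise.
Bag of cement: 42 × 9.81 = 412 N down at 0.221 m → arm 0.606 m, τ = 412 × 0.606 = 249.7 N·m counterclockwise.
Weight: 7.36 × 9.81 = 72.2 N down at 1.05 m → arm 0.223 m, τ = 72.2 × 0.223 = 16.1 N·m clockwise.
Net moment of existing loads = 59.2 N·m counterclockwise.
The crate weighs 31.4 × 9.81 = 308 N and must supply an equal clockwise moment, so its lever arm about the knife-edge support is 59.2 / 308 = 0.192 m.
That puts it at 0.827 + 0.192 = 1.02 m from the left end.

x ≈ 1.02 m from the left end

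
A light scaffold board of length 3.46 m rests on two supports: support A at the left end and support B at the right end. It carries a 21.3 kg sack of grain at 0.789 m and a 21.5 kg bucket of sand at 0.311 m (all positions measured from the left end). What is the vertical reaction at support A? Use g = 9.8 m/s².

R_A ≈ 353 N

About support B:
Sack of grain: 21.3 × 9.8 = 208.7 N down at 0.789 m → arm 2.671 m, τ = 208.7 × 2.671 = 557.4 N·m counterclockwise.
Bucket of sand: 21.5 × 9.8 = 210.7 N down at 0.311 m → arm 3.149 m, τ = 210.7 × 3.149 = 663.5 N·m counterclockwise.
Net load moment about support B = 1221 N·m counterclockwise.
Reaction R at support A is upward at 0 m, arm 3.46 m → moment R × 3.46 clockwise.
For rotational equilibrium, R × 3.46 = 1221, so R = 353 N.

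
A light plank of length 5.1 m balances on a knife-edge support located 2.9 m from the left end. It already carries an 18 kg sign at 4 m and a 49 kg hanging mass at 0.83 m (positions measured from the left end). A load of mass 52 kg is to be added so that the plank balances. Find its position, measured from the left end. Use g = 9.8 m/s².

Sum moments about the knife-edge support (at 2.9 m from the left end) (the support reaction has zero arm there).
Sign: 18 × 9.8 = 176.4 N down at 4 m → arm 1.1 m, τ = 176.4 × 1.1 = 194 N·m clockwise.
Hanging mass: 49 × 9.8 = 480.2 N down at 0.83 m → arm 2.07 m, τ = 480.2 × 2.07 = 994 N·m counterclockwise.
Net moment of existing loads = 800 N·m counterclockwise.
The load weighs 52 × 9.8 = 509.6 N and must supply an equal clockwise moment, so its lever arm about the knife-edge support is 800 / 509.6 = 1.57 m.
That puts it at 2.9 + 1.57 = 4.47 m from the left end.

x ≈ 4.47 m from the left end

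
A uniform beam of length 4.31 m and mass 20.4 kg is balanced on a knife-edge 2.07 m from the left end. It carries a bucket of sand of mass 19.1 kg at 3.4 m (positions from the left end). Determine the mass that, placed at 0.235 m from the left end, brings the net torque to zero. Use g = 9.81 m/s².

Take moments about the knife-edge (at 2.07 m from the left end).
Beam weight: 20.4 × 9.81 = 200.1 N down at 2.155 m → arm 0.085 m, τ = 200.1 × 0.085 = 17.01 N·m clockwise.
Bucket of sand: 19.1 × 9.81 = 187.4 N down at 3.4 m → arm 1.33 m, τ = 187.4 × 1.33 = 249.2 N·m clockwise.
Net moment of known loads = 266.2 N·m clockwise.
An unknown mass m at 0.235 m has arm 1.835 m; its moment is m·g·1.835 counterclockwise.
Balancing moments: m × 9.81 × 1.835 = 266.2, giving m = 266.2 / (9.81 × 1.835) = 14.8 kg.

m ≈ 14.8 kg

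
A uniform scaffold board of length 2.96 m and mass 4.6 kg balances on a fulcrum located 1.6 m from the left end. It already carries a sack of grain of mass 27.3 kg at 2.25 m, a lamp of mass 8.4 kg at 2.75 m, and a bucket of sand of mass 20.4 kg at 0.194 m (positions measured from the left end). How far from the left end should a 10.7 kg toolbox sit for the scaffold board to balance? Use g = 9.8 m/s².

Taking torques about the fulcrum (at 1.6 m from the left end):
Beam weight: 4.6 × 9.8 = 45.08 N down at 1.48 m → arm 0.12 m, τ = 45.08 × 0.12 = 5.41 N·m counterclockwise.
Sack of grain: 27.3 × 9.8 = 267.5 N down at 2.25 m → arm 0.65 m, τ = 267.5 × 0.65 = 173.9 N·m clockwise.
Lamp: 8.4 × 9.8 = 82.32 N down at 2.75 m → arm 1.15 m, τ = 82.32 × 1.15 = 94.67 N·m clockwise.
Bucket of sand: 20.4 × 9.8 = 199.9 N down at 0.194 m → arm 1.406 m, τ = 199.9 × 1.406 = 281.1 N·m counterclockwise.
Net moment of existing loads = 17.94 N·m counterclockwise.
The toolbox weighs 10.7 × 9.8 = 104.9 N and must supply an equal clockwise moment, so its lever arm about the fulcrum is 17.94 / 104.9 = 0.171 m.
That puts it at 1.6 + 0.171 = 1.77 m from the left end.

x ≈ 1.77 m from the left end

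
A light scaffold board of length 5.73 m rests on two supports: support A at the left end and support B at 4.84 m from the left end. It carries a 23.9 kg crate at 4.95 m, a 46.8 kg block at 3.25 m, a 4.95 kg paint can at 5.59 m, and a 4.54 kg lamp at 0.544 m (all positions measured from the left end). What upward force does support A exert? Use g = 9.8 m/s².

About support B:
Crate: 23.9 × 9.8 = 234.2 N down at 4.95 m → arm 0.11 m, τ = 234.2 × 0.11 = 25.76 N·m clockwise.
Block: 46.8 × 9.8 = 458.6 N down at 3.25 m → arm 1.59 m, τ = 458.6 × 1.59 = 729.2 N·m counterclockwise.
Paint can: 4.95 × 9.8 = 48.51 N down at 5.59 m → arm 0.75 m, τ = 48.51 × 0.75 = 36.38 N·m clockwise.
Lamp: 4.54 × 9.8 = 44.49 N down at 0.544 m → arm 4.296 m, τ = 44.49 × 4.296 = 191.1 N·m counterclockwise.
Net load moment about support B = 858.2 N·m counterclockwise.
Reaction R at support A is upward at 0 m, arm 4.84 m → moment R × 4.84 clockwise.
Balancing moments: R × 4.84 = 858.2, giving R = 177 N.

R_A ≈ 177 N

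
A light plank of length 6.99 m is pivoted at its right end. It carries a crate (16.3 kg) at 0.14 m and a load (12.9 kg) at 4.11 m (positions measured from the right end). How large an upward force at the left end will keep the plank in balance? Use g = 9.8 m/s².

F ≈ 77.5 N

Choose the right end as the axis so the unknown pivot reaction has zero arm there.
Crate: 16.3 × 9.8 = 159.7 N down at 0.14 m → arm 0.14 m, τ = 159.7 × 0.14 = 22.36 N·m counterclockwise.
Load: 12.9 × 9.8 = 126.4 N down at 4.11 m → arm 4.11 m, τ = 126.4 × 4.11 = 519.5 N·m counterclockwise.
Net moment of the loads = 541.9 N·m counterclockwise.
The upward force F acts at the left end, arm 6.99 m, giving F × 6.99 clockwise.
Setting net torque to zero: F × 6.99 = 541.9 → F = 541.9 / 6.99 = 77.5 N.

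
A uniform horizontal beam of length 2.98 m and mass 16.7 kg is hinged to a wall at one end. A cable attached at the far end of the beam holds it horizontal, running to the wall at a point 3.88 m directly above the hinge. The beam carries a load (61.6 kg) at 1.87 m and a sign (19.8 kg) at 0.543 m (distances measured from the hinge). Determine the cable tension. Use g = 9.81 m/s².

Take moments about the hinge.
Beam weight: 16.7 × 9.81 = 163.8 N down at 1.49 m → arm 1.49 m, τ = 163.8 × 1.49 = 244.1 N·m clockwise.
Load: 61.6 × 9.81 = 604.3 N down at 1.87 m → arm 1.87 m, τ = 604.3 × 1.87 = 1130 N·m clockwise.
Sign: 19.8 × 9.81 = 194.2 N down at 0.543 m → arm 0.543 m, τ = 194.2 × 0.543 = 105.5 N·m clockwise.
Total clockwise load moment = 1480 N·m.
The cable tension T acts at 2.98 m; only its component perpendicular to the beam, T sinθ, produces torque. sinθ = h/√(h²+d²) = 3.88/√(3.88²+2.98²) = 0.7931.
Balancing moments: T × 2.98 × 0.7931 = 1480, giving T = 1480 / 2.363 = 626 N.

T ≈ 626 N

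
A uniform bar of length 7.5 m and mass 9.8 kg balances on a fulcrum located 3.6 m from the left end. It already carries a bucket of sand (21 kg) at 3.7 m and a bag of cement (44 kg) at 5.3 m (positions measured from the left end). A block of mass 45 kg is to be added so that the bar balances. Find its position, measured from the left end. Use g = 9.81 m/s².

x ≈ 1.86 m from the left end

Sum moments about the fulcrum (at 3.6 m from the left end) (the support reaction has zero arm there).
Beam weight: 9.8 × 9.81 = 96.14 N down at 3.75 m → arm 0.15 m, τ = 96.14 × 0.15 = 14.42 N·m clockwise.
Bucket of sand: 21 × 9.81 = 206 N down at 3.7 m → arm 0.1 m, τ = 206 × 0.1 = 20.6 N·m clockwise.
Bag of cement: 44 × 9.81 = 431.6 N down at 5.3 m → arm 1.7 m, τ = 431.6 × 1.7 = 733.7 N·m clockwise.
Net moment of existing loads = 768.7 N·m clockwise.
The block weighs 45 × 9.81 = 441.5 N and must supply an equal counterclockwise moment, so its lever arm about the fulcrum is 768.7 / 441.5 = 1.74 m.
That puts it at 3.6 − 1.74 = 1.86 m from the left end.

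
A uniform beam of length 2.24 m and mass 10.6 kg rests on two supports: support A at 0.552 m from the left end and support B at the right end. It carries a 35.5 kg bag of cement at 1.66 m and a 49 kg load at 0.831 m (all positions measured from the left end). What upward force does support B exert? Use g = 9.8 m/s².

R_B ≈ 343 N

Take moments about support A.
Beam weight: 10.6 × 9.8 = 103.9 N down at 1.12 m → arm 0.568 m, τ = 103.9 × 0.568 = 59.02 N·m clockwise.
Bag of cement: 35.5 × 9.8 = 347.9 N down at 1.66 m → arm 1.108 m, τ = 347.9 × 1.108 = 385.5 N·m clockwise.
Load: 49 × 9.8 = 480.2 N down at 0.831 m → arm 0.279 m, τ = 480.2 × 0.279 = 134 N·m clockwise.
Net load moment about support A = 578.5 N·m clockwise.
Reaction R at support B is upward at 2.24 m, arm 1.688 m → moment R × 1.688 counterclockwise.
Balancing moments: R × 1.688 = 578.5, giving R = 343 N.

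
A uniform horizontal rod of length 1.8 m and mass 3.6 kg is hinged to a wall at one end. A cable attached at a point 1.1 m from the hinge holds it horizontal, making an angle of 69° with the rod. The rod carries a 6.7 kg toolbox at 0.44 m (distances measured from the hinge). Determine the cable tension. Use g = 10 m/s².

Take moments about the hinge.
Beam weight: 3.6 × 10 = 36 N down at 0.9 m → arm 0.9 m, τ = 36 × 0.9 = 32.4 N·m clockwise.
Toolbox: 6.7 × 10 = 67 N down at 0.44 m → arm 0.44 m, τ = 67 × 0.44 = 29.48 N·m clockwise.
Total clockwise load moment = 61.88 N·m.
The cable tension T acts at 1.1 m; only its component perpendicular to the rod, T sinθ, produces torque. sin 69° = 0.9336.
For rotational equilibrium, T × 1.1 × 0.9336 = 61.88, so T = 61.88 / 1.027 = 60.3 N.

T ≈ 60.3 N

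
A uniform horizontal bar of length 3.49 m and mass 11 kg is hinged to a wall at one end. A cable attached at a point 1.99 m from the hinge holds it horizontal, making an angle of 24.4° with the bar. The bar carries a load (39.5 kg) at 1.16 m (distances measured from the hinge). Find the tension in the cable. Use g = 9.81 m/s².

Take moments about the hinge.
Beam weight: 11 × 9.81 = 107.9 N down at 1.745 m → arm 1.745 m, τ = 107.9 × 1.745 = 188.3 N·m clockwise.
Load: 39.5 × 9.81 = 387.5 N down at 1.16 m → arm 1.16 m, τ = 387.5 × 1.16 = 449.5 N·m clockwise.
Total clockwise load moment = 637.8 N·m.
The cable tension T acts at 1.99 m; only its component perpendicular to the bar, T sinθ, produces torque. sin 24.4° = 0.4131.
Setting net torque to zero: T × 1.99 × 0.4131 = 637.8 → T = 637.8 / 0.8221 = 776 N.

T ≈ 776 N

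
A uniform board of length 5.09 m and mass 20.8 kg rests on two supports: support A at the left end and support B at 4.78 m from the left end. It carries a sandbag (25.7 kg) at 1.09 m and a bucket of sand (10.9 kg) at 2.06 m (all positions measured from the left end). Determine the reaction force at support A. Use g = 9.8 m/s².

Choose support B as the axis so its reaction then has zero moment arm.
Beam weight: 20.8 × 9.8 = 203.8 N down at 2.545 m → arm 2.235 m, τ = 203.8 × 2.235 = 455.5 N·m counterclockwise.
Sandbag: 25.7 × 9.8 = 251.9 N down at 1.09 m → arm 3.69 m, τ = 251.9 × 3.69 = 929.5 N·m counterclockwise.
Bucket of sand: 10.9 × 9.8 = 106.8 N down at 2.06 m → arm 2.72 m, τ = 106.8 × 2.72 = 290.5 N·m counterclockwise.
Net load moment about support B = 1676 N·m counterclockwise.
Reaction R at support A is upward at 0 m, arm 4.78 m → moment R × 4.78 clockwise.
Στ = 0 ⇒ R × 4.78 = 1676 ⇒ R = 351 N.

R_A ≈ 351 N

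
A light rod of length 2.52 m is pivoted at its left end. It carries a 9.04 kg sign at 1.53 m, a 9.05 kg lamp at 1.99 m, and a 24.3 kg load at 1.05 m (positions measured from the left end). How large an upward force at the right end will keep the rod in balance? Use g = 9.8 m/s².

F ≈ 223 N

About the left end:
Sign: 9.04 × 9.8 = 88.59 N down at 1.53 m → arm 1.53 m, τ = 88.59 × 1.53 = 135.5 N·m clockwise.
Lamp: 9.05 × 9.8 = 88.69 N down at 1.99 m → arm 1.99 m, τ = 88.69 × 1.99 = 176.5 N·m clockwise.
Load: 24.3 × 9.8 = 238.1 N down at 1.05 m → arm 1.05 m, τ = 238.1 × 1.05 = 250 N·m clockwise.
Net moment of the loads = 562 N·m clockwise.
The upward force F acts at the right end, arm 2.52 m, giving F × 2.52 counterclockwise.
Setting net torque to zero: F × 2.52 = 562 → F = 562 / 2.52 = 223 N.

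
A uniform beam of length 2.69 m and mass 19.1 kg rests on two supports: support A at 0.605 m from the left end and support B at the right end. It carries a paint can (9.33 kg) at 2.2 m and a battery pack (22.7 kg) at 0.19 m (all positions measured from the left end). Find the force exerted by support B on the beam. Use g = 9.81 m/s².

R_B ≈ 92.2 N

Taking torques about support A:
Beam weight: 19.1 × 9.81 = 187.4 N down at 1.345 m → arm 0.74 m, τ = 187.4 × 0.74 = 138.7 N·m clockwise.
Paint can: 9.33 × 9.81 = 91.53 N down at 2.2 m → arm 1.595 m, τ = 91.53 × 1.595 = 146 N·m clockwise.
Battery pack: 22.7 × 9.81 = 222.7 N down at 0.19 m → arm 0.415 m, τ = 222.7 × 0.415 = 92.42 N·m counterclockwise.
Net load moment about support A = 192.3 N·m clockwise.
Reaction R at support B is upward at 2.69 m, arm 2.085 m → moment R × 2.085 counterclockwise.
Στ = 0 ⇒ R × 2.085 = 192.3 ⇒ R = 92.2 N.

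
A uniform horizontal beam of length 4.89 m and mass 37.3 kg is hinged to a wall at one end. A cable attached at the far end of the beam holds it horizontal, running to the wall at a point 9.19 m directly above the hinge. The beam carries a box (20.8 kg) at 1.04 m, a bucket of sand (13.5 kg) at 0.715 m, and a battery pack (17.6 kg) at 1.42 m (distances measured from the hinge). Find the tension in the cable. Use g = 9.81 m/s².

About the hinge:
Beam weight: 37.3 × 9.81 = 365.9 N down at 2.445 m → arm 2.445 m, τ = 365.9 × 2.445 = 894.6 N·m clockwise.
Box: 20.8 × 9.81 = 204 N down at 1.04 m → arm 1.04 m, τ = 204 × 1.04 = 212.2 N·m clockwise.
Bucket of sand: 13.5 × 9.81 = 132.4 N down at 0.715 m → arm 0.715 m, τ = 132.4 × 0.715 = 94.67 N·m clockwise.
Battery pack: 17.6 × 9.81 = 172.7 N down at 1.42 m → arm 1.42 m, τ = 172.7 × 1.42 = 245.2 N·m clockwise.
Total clockwise load moment = 1447 N·m.
The cable tension T acts at 4.89 m; only its component perpendicular to the beam, T sinθ, produces torque. sinθ = h/√(h²+d²) = 9.19/√(9.19²+4.89²) = 0.8828.
Setting net torque to zero: T × 4.89 × 0.8828 = 1447 → T = 1447 / 4.317 = 335 N.

T ≈ 335 N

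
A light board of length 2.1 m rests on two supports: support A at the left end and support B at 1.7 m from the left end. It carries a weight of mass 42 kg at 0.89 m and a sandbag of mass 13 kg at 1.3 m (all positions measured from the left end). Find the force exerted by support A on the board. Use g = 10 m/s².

R_A ≈ 231 N

Choose support B as the axis so its reaction then has zero moment arm.
Weight: 42 × 10 = 420 N down at 0.89 m → arm 0.81 m, τ = 420 × 0.81 = 340.2 N·m counterclockwise.
Sandbag: 13 × 10 = 130 N down at 1.3 m → arm 0.4 m, τ = 130 × 0.4 = 52 N·m counterclockwise.
Net load moment about support B = 392.2 N·m counterclockwise.
Reaction R at support A is upward at 0 m, arm 1.7 m → moment R × 1.7 clockwise.
Στ = 0 ⇒ R × 1.7 = 392.2 ⇒ R = 231 N.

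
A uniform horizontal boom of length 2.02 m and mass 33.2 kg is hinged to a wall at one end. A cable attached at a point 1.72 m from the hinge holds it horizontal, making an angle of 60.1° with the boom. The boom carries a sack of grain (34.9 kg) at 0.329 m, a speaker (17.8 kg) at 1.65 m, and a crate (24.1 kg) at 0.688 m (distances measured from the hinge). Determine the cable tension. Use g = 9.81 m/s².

Take moments about the hinge.
Beam weight: 33.2 × 9.81 = 325.7 N down at 1.01 m → arm 1.01 m, τ = 325.7 × 1.01 = 329 N·m clockwise.
Sack of grain: 34.9 × 9.81 = 342.4 N down at 0.329 m → arm 0.329 m, τ = 342.4 × 0.329 = 112.6 N·m clockwise.
Speaker: 17.8 × 9.81 = 174.6 N down at 1.65 m → arm 1.65 m, τ = 174.6 × 1.65 = 288.1 N·m clockwise.
Crate: 24.1 × 9.81 = 236.4 N down at 0.688 m → arm 0.688 m, τ = 236.4 × 0.688 = 162.6 N·m clockwise.
Total clockwise load moment = 892.3 N·m.
The cable tension T acts at 1.72 m; only its component perpendicular to the boom, T sinθ, produces torque. sin 60.1° = 0.8669.
For rotational equilibrium, T × 1.72 × 0.8669 = 892.3, so T = 892.3 / 1.491 = 598 N.

T ≈ 598 N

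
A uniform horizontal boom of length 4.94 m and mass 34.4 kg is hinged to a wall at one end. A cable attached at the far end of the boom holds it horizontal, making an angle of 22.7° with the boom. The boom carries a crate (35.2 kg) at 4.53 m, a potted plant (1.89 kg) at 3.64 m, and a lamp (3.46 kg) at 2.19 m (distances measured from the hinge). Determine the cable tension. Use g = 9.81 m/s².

Take moments about the hinge.
Beam weight: 34.4 × 9.81 = 337.5 N down at 2.47 m → arm 2.47 m, τ = 337.5 × 2.47 = 833.6 N·m clockwise.
Crate: 35.2 × 9.81 = 345.3 N down at 4.53 m → arm 4.53 m, τ = 345.3 × 4.53 = 1564 N·m clockwise.
Potted plant: 1.89 × 9.81 = 18.54 N down at 3.64 m → arm 3.64 m, τ = 18.54 × 3.64 = 67.49 N·m clockwise.
Lamp: 3.46 × 9.81 = 33.94 N down at 2.19 m → arm 2.19 m, τ = 33.94 × 2.19 = 74.33 N·m clockwise.
Total clockwise load moment = 2539 N·m.
The cable tension T acts at 4.94 m; only its component perpendicular to the boom, T sinθ, produces torque. sin 22.7° = 0.3859.
Στ = 0 ⇒ T × 4.94 × 0.3859 = 2539 ⇒ T = 2539 / 1.906 = 1330 N.

T ≈ 1330 N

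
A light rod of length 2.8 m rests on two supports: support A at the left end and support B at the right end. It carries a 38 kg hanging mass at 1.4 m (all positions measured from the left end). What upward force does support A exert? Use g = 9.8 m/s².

R_A ≈ 186 N

Take moments about support B.
Hanging mass: 38 × 9.8 = 372.4 N down at 1.4 m → arm 1.4 m, τ = 372.4 × 1.4 = 521.4 N·m counterclockwise.
Net load moment about support B = 521.4 N·m counterclockwise.
Reaction R at support A is upward at 0 m, arm 2.8 m → moment R × 2.8 clockwise.
Balancing moments: R × 2.8 = 521.4, giving R = 186 N.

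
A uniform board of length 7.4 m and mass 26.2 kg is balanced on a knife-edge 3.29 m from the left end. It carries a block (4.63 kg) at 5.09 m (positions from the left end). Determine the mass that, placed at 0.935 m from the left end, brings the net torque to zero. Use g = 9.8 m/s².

m ≈ 8.1 kg

Take moments about the knife-edge (at 3.29 m from the left end).
Beam weight: 26.2 × 9.8 = 256.8 N down at 3.7 m → arm 0.41 m, τ = 256.8 × 0.41 = 105.3 N·m clockwise.
Block: 4.63 × 9.8 = 45.37 N down at 5.09 m → arm 1.8 m, τ = 45.37 × 1.8 = 81.67 N·m clockwise.
Net moment of known loads = 187 N·m clockwise.
An unknown mass m at 0.935 m has arm 2.355 m; its moment is m·g·2.355 counterclockwise.
For rotational equilibrium, m × 9.8 × 2.355 = 187, so m = 187 / (9.8 × 2.355) = 8.1 kg.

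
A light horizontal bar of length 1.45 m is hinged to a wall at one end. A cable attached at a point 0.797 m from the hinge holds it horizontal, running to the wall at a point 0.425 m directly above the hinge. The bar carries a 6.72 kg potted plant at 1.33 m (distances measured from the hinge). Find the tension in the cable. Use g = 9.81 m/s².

Take moments about the hinge.
Potted plant: 6.72 × 9.81 = 65.92 N down at 1.33 m → arm 1.33 m, τ = 65.92 × 1.33 = 87.67 N·m clockwise.
Total clockwise load moment = 87.67 N·m.
The cable tension T acts at 0.797 m; only its component perpendicular to the bar, T sinθ, produces torque. sinθ = h/√(h²+d²) = 0.425/√(0.425²+0.797²) = 0.4705.
Setting net torque to zero: T × 0.797 × 0.4705 = 87.67 → T = 87.67 / 0.375 = 234 N.

T ≈ 234 N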